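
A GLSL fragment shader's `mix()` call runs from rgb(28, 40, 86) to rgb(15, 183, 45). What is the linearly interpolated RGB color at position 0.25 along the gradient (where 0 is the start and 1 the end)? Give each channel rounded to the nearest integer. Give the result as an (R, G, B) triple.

(25, 76, 76)

R = 28 + 0.25 × (15 − 28) = 28 + 0.25 × -13 = 24.75 → 25
G = 40 + 0.25 × (183 − 40) = 40 + 0.25 × 143 = 75.75 → 76
B = 86 + 0.25 × (45 − 86) = 86 + 0.25 × -41 = 75.75 → 76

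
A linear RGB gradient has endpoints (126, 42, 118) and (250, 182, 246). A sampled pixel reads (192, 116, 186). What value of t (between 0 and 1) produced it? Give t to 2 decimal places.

Invert the lerp on the G channel (largest span, 140): t = (116 − 42) / (182 − 42) = 74/140 = 0.52857.
Check on R: (192 − 126)/(250 − 126) = 0.5323 ✓

0.53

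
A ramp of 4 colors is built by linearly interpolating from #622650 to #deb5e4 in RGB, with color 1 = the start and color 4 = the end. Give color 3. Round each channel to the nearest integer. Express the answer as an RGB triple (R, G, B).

(181, 133, 179)

With 4 swatches and endpoints inclusive, swatch 3 sits at t = (3 − 1)/(4 − 1) = 2/3 ≈ 0.6667.
#622650 → (98, 38, 80); #deb5e4 → (222, 181, 228).
R = 98 + 0.6667 × (222 − 98) = 180.671 → 181
G = 38 + 0.6667 × (181 − 38) = 133.338 → 133
B = 80 + 0.6667 × (228 − 80) = 178.672 → 179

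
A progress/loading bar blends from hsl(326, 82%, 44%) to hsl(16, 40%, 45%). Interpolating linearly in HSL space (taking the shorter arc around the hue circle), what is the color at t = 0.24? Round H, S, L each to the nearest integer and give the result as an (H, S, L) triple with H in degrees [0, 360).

Hue: 16 − 326 = -310°, but |-310| > 180 so the shorter arc goes the other way: Δh = -310 + 360 = 50°.
H = 326 + 0.24 × (50) = 338 → 338°
S = 82 + 0.24 × (40 − 82) = 71.92 → 72%
L = 44 + 0.24 × (45 − 44) = 44.24 → 44%

(338, 72, 44)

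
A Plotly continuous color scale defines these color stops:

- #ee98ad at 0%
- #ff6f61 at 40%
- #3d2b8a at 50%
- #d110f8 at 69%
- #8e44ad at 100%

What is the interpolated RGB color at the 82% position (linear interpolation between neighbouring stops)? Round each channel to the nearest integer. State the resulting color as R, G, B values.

82% lies between the 69% and 100% stops, so the local fraction is t = (82 − 69)/(100 − 69) = 13/31 ≈ 0.4194.
#d110f8 → (209, 16, 248); #8e44ad → (142, 68, 173).
R = 209 + 0.4194 × (142 − 209) = 180.9 → 181
G = 16 + 0.4194 × (68 − 16) = 37.809 → 38
B = 248 + 0.4194 × (173 − 248) = 216.545 → 217

(181, 38, 217)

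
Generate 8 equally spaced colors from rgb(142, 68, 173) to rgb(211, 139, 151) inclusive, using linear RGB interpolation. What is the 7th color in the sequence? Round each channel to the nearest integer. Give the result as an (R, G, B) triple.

With 8 swatches and endpoints inclusive, swatch 7 sits at t = (7 − 1)/(8 − 1) = 6/7 ≈ 0.8571.
R = 142 + 0.8571 × (211 − 142) = 201.14 → 201
G = 68 + 0.8571 × (139 − 68) = 128.854 → 129
B = 173 + 0.8571 × (151 − 173) = 154.144 → 154

(201, 129, 154)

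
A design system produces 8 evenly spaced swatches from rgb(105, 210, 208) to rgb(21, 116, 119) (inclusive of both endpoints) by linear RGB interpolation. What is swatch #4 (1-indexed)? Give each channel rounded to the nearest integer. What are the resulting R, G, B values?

With 8 swatches and endpoints inclusive, swatch 4 sits at t = (4 − 1)/(8 − 1) = 3/7 ≈ 0.4286.
R = 105 + 0.4286 × (21 − 105) = 68.998 → 69
G = 210 + 0.4286 × (116 − 210) = 169.712 → 170
B = 208 + 0.4286 × (119 − 208) = 169.855 → 170

(69, 170, 170)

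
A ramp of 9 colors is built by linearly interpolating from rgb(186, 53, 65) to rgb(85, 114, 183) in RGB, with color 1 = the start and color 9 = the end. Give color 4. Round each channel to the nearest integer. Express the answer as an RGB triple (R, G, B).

With 9 swatches and endpoints inclusive, swatch 4 sits at t = (4 − 1)/(9 − 1) = 3/8 ≈ 0.375.
R = 186 + 0.375 × (85 − 186) = 148.125 → 148
G = 53 + 0.375 × (114 − 53) = 75.875 → 76
B = 65 + 0.375 × (183 − 65) = 109.25 → 109

(148, 76, 109)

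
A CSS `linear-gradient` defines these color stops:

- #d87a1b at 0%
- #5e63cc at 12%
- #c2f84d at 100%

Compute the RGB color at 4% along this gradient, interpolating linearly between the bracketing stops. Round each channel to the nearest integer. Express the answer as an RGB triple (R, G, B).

(175, 114, 86)

4% lies between the 0% and 12% stops, so the local fraction is t = (4 − 0)/(12 − 0) = 4/12 ≈ 0.3333.
#d87a1b → (216, 122, 27); #5e63cc → (94, 99, 204).
R = 216 + 0.3333 × (94 − 216) = 175.337 → 175
G = 122 + 0.3333 × (99 − 122) = 114.334 → 114
B = 27 + 0.3333 × (204 − 27) = 85.994 → 86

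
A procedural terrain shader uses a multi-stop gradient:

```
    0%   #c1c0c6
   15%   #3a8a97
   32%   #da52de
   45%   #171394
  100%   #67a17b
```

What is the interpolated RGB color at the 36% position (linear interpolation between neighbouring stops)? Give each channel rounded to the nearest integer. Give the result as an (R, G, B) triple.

36% lies between the 32% and 45% stops, so the local fraction is t = (36 − 32)/(45 − 32) = 4/13 ≈ 0.3077.
#da52de → (218, 82, 222); #171394 → (23, 19, 148).
R = 218 + 0.3077 × (23 − 218) = 157.999 → 158
G = 82 + 0.3077 × (19 − 82) = 62.615 → 63
B = 222 + 0.3077 × (148 − 222) = 199.23 → 199

(158, 63, 199)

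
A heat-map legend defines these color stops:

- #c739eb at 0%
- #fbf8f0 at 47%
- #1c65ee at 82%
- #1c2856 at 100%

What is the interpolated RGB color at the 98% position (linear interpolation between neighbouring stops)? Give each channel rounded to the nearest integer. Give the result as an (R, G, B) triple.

98% lies between the 82% and 100% stops, so the local fraction is t = (98 − 82)/(100 − 82) = 16/18 ≈ 0.8889.
#1c65ee → (28, 101, 238); #1c2856 → (28, 40, 86).
R = 28 + 0.8889 × (28 − 28) = 28 → 28
G = 101 + 0.8889 × (40 − 101) = 46.777 → 47
B = 238 + 0.8889 × (86 − 238) = 102.887 → 103

(28, 47, 103)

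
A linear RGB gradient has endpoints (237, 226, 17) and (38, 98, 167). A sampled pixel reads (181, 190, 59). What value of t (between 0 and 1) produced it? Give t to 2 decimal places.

0.28

Invert the lerp on the R channel (largest span, 199): t = (181 − 237) / (38 − 237) = -56/-199 = 0.28141.
Check on G: (190 − 226)/(98 − 226) = 0.2812 ✓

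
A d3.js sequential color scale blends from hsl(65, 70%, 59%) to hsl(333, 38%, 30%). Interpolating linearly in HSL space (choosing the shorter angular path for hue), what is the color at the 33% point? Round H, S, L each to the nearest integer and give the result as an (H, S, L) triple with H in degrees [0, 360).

Hue: 333 − 65 = 268°, but |268| > 180 so the shorter arc goes the other way: Δh = 268 − 360 = -92°.
H = 65 + 0.33 × (-92) = 34.64 → 35°
S = 70 + 0.33 × (38 − 70) = 59.44 → 59%
L = 59 + 0.33 × (30 − 59) = 49.43 → 49%

(35, 59, 49)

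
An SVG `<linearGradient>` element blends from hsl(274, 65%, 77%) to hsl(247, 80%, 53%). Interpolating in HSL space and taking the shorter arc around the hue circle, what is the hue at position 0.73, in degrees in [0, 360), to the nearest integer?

254

Hue arc: Δh = 247 − 274 = -27° (|Δh| ≤ 180, already the shorter path).
H = 274 + 0.73 × (-27) = 254.29 → 254°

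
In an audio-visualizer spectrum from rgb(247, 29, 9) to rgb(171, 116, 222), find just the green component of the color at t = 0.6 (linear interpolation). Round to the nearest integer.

G = 29 + 0.6 × (116 − 29) = 81.2 → 81

81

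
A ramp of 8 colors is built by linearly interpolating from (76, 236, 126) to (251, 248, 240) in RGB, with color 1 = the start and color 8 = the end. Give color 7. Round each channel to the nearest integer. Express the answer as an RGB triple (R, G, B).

(226, 246, 224)

With 8 swatches and endpoints inclusive, swatch 7 sits at t = (7 − 1)/(8 − 1) = 6/7 ≈ 0.8571.
R = 76 + 0.8571 × (251 − 76) = 225.993 → 226
G = 236 + 0.8571 × (248 − 236) = 246.285 → 246
B = 126 + 0.8571 × (240 − 126) = 223.709 → 224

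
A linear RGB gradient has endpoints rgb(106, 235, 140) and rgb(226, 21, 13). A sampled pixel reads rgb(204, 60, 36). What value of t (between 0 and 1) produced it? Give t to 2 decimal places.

0.82

Invert the lerp on the G channel (largest span, 214): t = (60 − 235) / (21 − 235) = -175/-214 = 0.81776.
Check on R: (204 − 106)/(226 − 106) = 0.8167 ✓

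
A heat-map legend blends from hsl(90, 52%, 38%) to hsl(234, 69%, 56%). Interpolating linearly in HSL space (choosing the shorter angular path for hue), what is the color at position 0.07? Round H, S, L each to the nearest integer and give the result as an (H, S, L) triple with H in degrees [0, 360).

Hue arc: Δh = 234 − 90 = 144° (|Δh| ≤ 180, already the shorter path).
H = 90 + 0.07 × (144) = 100.08 → 100°
S = 52 + 0.07 × (69 − 52) = 53.19 → 53%
L = 38 + 0.07 × (56 − 38) = 39.26 → 39%

(100, 53, 39)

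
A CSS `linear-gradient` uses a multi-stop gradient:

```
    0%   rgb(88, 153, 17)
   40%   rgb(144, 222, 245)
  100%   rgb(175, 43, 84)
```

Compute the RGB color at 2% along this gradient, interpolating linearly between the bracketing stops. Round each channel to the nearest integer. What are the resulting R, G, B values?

(91, 156, 28)

2% lies between the 0% and 40% stops, so the local fraction is t = (2 − 0)/(40 − 0) = 2/40 ≈ 0.05.
R = 88 + 0.05 × (144 − 88) = 90.8 → 91
G = 153 + 0.05 × (222 − 153) = 156.45 → 156
B = 17 + 0.05 × (245 − 17) = 28.4 → 28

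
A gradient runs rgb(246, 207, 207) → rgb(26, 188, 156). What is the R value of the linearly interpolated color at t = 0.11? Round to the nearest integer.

R = 246 + 0.11 × (26 − 246) = 221.8 → 222

222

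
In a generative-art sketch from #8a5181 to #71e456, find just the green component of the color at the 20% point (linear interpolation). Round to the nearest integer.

G₁ = 81 (from #8a5181), G₂ = 228 (from #71e456).
G = 81 + 0.2 × (228 − 81) = 110.4 → 110

110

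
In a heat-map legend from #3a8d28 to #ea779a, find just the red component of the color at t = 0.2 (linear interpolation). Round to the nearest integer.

93

R₁ = 58 (from #3a8d28), R₂ = 234 (from #ea779a).
R = 58 + 0.2 × (234 − 58) = 93.2 → 93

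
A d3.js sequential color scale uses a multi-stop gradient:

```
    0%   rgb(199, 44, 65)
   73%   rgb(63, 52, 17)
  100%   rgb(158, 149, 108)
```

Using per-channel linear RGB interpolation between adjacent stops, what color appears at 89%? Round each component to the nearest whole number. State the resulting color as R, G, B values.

89% lies between the 73% and 100% stops, so the local fraction is t = (89 − 73)/(100 − 73) = 16/27 ≈ 0.5926.
R = 63 + 0.5926 × (158 − 63) = 119.297 → 119
G = 52 + 0.5926 × (149 − 52) = 109.482 → 109
B = 17 + 0.5926 × (108 − 17) = 70.927 → 71

(119, 109, 71)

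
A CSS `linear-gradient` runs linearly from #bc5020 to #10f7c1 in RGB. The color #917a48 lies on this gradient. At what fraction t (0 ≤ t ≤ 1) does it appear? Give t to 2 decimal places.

0.25

Invert the lerp on the R channel (largest span, 172): t = (145 − 188) / (16 − 188) = -43/-172 = 0.25.
Check on G: (122 − 80)/(247 − 80) = 0.2515 ✓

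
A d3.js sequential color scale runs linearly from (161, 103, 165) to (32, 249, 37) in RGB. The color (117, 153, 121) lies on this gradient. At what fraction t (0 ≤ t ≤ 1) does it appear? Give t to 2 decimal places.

0.34

Invert the lerp on the G channel (largest span, 146): t = (153 − 103) / (249 − 103) = 50/146 = 0.34247.
Check on R: (117 − 161)/(32 − 161) = 0.3411 ✓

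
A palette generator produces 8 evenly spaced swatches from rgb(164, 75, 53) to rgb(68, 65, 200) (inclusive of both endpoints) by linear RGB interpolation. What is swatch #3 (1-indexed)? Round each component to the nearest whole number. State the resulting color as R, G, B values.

With 8 swatches and endpoints inclusive, swatch 3 sits at t = (3 − 1)/(8 − 1) = 2/7 ≈ 0.2857.
R = 164 + 0.2857 × (68 − 164) = 136.573 → 137
G = 75 + 0.2857 × (65 − 75) = 72.143 → 72
B = 53 + 0.2857 × (200 − 53) = 94.998 → 95

(137, 72, 95)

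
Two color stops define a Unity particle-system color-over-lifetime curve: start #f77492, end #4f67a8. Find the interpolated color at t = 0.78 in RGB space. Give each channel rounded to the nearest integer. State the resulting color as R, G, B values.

(116, 106, 163)

#f77492 → (247, 116, 146); #4f67a8 → (79, 103, 168).
R = 247 + 0.78 × (79 − 247) = 247 + 0.78 × -168 = 115.96 → 116
G = 116 + 0.78 × (103 − 116) = 116 + 0.78 × -13 = 105.86 → 106
B = 146 + 0.78 × (168 − 146) = 146 + 0.78 × 22 = 163.16 → 163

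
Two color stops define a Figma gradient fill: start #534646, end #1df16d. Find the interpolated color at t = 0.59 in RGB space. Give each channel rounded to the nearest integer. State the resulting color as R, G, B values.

#534646 → (83, 70, 70); #1df16d → (29, 241, 109).
R = 83 + 0.59 × (29 − 83) = 83 + 0.59 × -54 = 51.14 → 51
G = 70 + 0.59 × (241 − 70) = 70 + 0.59 × 171 = 170.89 → 171
B = 70 + 0.59 × (109 − 70) = 70 + 0.59 × 39 = 93.01 → 93
So the blended color is (51, 171, 93), about #33ab5d.

(51, 171, 93)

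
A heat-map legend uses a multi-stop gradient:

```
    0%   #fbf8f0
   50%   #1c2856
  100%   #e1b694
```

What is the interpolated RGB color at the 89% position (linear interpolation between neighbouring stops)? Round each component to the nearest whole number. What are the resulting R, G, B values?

(182, 151, 134)

89% lies between the 50% and 100% stops, so the local fraction is t = (89 − 50)/(100 − 50) = 39/50 ≈ 0.78.
#1c2856 → (28, 40, 86); #e1b694 → (225, 182, 148).
R = 28 + 0.78 × (225 − 28) = 181.66 → 182
G = 40 + 0.78 × (182 − 40) = 150.76 → 151
B = 86 + 0.78 × (148 − 86) = 134.36 → 134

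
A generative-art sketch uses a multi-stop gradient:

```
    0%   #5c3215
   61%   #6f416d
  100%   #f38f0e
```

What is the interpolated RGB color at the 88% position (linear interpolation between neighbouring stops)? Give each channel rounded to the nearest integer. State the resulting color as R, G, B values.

(202, 119, 43)

88% lies between the 61% and 100% stops, so the local fraction is t = (88 − 61)/(100 − 61) = 27/39 ≈ 0.6923.
#6f416d → (111, 65, 109); #f38f0e → (243, 143, 14).
R = 111 + 0.6923 × (243 − 111) = 202.384 → 202
G = 65 + 0.6923 × (143 − 65) = 118.999 → 119
B = 109 + 0.6923 × (14 − 109) = 43.231 → 43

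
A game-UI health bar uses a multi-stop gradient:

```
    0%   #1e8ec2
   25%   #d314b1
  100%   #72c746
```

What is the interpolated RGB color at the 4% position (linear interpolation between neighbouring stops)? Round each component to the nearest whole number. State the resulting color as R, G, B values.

(59, 122, 191)

4% lies between the 0% and 25% stops, so the local fraction is t = (4 − 0)/(25 − 0) = 4/25 ≈ 0.16.
#1e8ec2 → (30, 142, 194); #d314b1 → (211, 20, 177).
R = 30 + 0.16 × (211 − 30) = 58.96 → 59
G = 142 + 0.16 × (20 − 142) = 122.48 → 122
B = 194 + 0.16 × (177 − 194) = 191.28 → 191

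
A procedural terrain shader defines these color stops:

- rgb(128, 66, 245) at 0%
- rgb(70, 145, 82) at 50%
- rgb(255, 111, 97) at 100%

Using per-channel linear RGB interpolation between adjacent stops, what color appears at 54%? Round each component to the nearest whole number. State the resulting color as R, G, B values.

(85, 142, 83)

54% lies between the 50% and 100% stops, so the local fraction is t = (54 − 50)/(100 − 50) = 4/50 ≈ 0.08.
R = 70 + 0.08 × (255 − 70) = 84.8 → 85
G = 145 + 0.08 × (111 − 145) = 142.28 → 142
B = 82 + 0.08 × (97 − 82) = 83.2 → 83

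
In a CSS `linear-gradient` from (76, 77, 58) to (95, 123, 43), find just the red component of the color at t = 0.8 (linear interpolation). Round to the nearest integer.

91

R = 76 + 0.8 × (95 − 76) = 91.2 → 91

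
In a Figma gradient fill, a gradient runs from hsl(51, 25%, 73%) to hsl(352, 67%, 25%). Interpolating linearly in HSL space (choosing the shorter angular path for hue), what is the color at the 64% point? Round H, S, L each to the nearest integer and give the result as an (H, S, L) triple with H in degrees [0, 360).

Hue: 352 − 51 = 301°, but |301| > 180 so the shorter arc goes the other way: Δh = 301 − 360 = -59°.
H = 51 + 0.64 × (-59) = 13.24 → 13°
S = 25 + 0.64 × (67 − 25) = 51.88 → 52%
L = 73 + 0.64 × (25 − 73) = 42.28 → 42%

(13, 52, 42)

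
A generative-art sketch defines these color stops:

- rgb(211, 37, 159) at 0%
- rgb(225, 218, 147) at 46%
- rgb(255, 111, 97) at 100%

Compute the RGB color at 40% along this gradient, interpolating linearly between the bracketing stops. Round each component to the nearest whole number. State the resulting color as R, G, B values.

(223, 194, 149)

40% lies between the 0% and 46% stops, so the local fraction is t = (40 − 0)/(46 − 0) = 40/46 ≈ 0.8696.
R = 211 + 0.8696 × (225 − 211) = 223.174 → 223
G = 37 + 0.8696 × (218 − 37) = 194.398 → 194
B = 159 + 0.8696 × (147 − 159) = 148.565 → 149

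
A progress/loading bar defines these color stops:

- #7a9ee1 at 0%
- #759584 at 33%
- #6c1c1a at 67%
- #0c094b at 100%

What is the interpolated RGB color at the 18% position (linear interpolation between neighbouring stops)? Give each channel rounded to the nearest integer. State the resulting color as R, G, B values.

18% lies between the 0% and 33% stops, so the local fraction is t = (18 − 0)/(33 − 0) = 18/33 ≈ 0.5455.
#7a9ee1 → (122, 158, 225); #759584 → (117, 149, 132).
R = 122 + 0.5455 × (117 − 122) = 119.272 → 119
G = 158 + 0.5455 × (149 − 158) = 153.09 → 153
B = 225 + 0.5455 × (132 − 225) = 174.269 → 174

(119, 153, 174)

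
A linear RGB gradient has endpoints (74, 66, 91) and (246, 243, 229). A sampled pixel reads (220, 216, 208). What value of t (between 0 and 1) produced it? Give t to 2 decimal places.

0.85

Invert the lerp on the G channel (largest span, 177): t = (216 − 66) / (243 − 66) = 150/177 = 0.84746.
Check on R: (220 − 74)/(246 − 74) = 0.8488 ✓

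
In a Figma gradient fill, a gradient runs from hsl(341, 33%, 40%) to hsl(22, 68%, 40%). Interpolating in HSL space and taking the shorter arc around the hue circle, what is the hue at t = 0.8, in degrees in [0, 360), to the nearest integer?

14

Hue: 22 − 341 = -319°, but |-319| > 180 so the shorter arc goes the other way: Δh = -319 + 360 = 41°.
H = 341 + 0.8 × (41) = 373.8 → 374 → 374 mod 360 = 14°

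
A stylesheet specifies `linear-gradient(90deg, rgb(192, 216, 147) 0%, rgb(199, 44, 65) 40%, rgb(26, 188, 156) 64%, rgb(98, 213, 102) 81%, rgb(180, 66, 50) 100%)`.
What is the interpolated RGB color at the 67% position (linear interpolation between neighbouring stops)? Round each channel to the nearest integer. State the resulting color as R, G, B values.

67% lies between the 64% and 81% stops, so the local fraction is t = (67 − 64)/(81 − 64) = 3/17 ≈ 0.1765.
R = 26 + 0.1765 × (98 − 26) = 38.708 → 39
G = 188 + 0.1765 × (213 − 188) = 192.412 → 192
B = 156 + 0.1765 × (102 − 156) = 146.469 → 146

(39, 192, 146)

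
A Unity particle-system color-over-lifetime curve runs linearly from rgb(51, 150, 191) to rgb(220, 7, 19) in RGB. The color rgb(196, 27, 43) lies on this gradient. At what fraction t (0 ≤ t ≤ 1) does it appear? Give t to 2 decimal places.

0.86

Invert the lerp on the B channel (largest span, 172): t = (43 − 191) / (19 − 191) = -148/-172 = 0.86047.
Check on R: (196 − 51)/(220 − 51) = 0.858 ✓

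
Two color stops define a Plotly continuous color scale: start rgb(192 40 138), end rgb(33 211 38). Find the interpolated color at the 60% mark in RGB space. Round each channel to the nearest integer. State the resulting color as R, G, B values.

(97, 143, 78)

60% corresponds to t = 0.6.
R = 192 + 0.6 × (33 − 192) = 192 + 0.6 × -159 = 96.6 → 97
G = 40 + 0.6 × (211 − 40) = 40 + 0.6 × 171 = 142.6 → 143
B = 138 + 0.6 × (38 − 138) = 138 + 0.6 × -100 = 78 → 78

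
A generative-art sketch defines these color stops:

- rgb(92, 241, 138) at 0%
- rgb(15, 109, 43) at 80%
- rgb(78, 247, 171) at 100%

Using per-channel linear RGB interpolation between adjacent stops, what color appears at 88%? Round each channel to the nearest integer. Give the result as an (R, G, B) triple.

(40, 164, 94)

88% lies between the 80% and 100% stops, so the local fraction is t = (88 − 80)/(100 − 80) = 8/20 ≈ 0.4.
R = 15 + 0.4 × (78 − 15) = 40.2 → 40
G = 109 + 0.4 × (247 − 109) = 164.2 → 164
B = 43 + 0.4 × (171 − 43) = 94.2 → 94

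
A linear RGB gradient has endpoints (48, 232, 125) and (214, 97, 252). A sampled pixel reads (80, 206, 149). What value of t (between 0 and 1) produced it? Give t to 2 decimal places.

0.19

Invert the lerp on the R channel (largest span, 166): t = (80 − 48) / (214 − 48) = 32/166 = 0.19277.
Check on G: (206 − 232)/(97 − 232) = 0.1926 ✓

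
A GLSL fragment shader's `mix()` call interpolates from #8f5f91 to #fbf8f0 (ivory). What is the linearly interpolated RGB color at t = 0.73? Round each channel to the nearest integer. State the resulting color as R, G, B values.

#8f5f91 → (143, 95, 145); #fbf8f0 → (251, 248, 240).
R = 143 + 0.73 × (251 − 143) = 143 + 0.73 × 108 = 221.84 → 222
G = 95 + 0.73 × (248 − 95) = 95 + 0.73 × 153 = 206.69 → 207
B = 145 + 0.73 × (240 − 145) = 145 + 0.73 × 95 = 214.35 → 214

(222, 207, 214)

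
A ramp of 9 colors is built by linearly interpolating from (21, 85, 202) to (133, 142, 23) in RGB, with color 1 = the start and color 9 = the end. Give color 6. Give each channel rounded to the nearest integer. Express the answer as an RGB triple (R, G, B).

With 9 swatches and endpoints inclusive, swatch 6 sits at t = (6 − 1)/(9 − 1) = 5/8 ≈ 0.625.
R = 21 + 0.625 × (133 − 21) = 91 → 91
G = 85 + 0.625 × (142 − 85) = 120.625 → 121
B = 202 + 0.625 × (23 − 202) = 90.125 → 90

(91, 121, 90)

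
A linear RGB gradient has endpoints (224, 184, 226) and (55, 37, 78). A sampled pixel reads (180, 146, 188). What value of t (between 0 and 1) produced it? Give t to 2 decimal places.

0.26

Invert the lerp on the R channel (largest span, 169): t = (180 − 224) / (55 − 224) = -44/-169 = 0.26036.
Check on G: (146 − 184)/(37 − 184) = 0.2585 ✓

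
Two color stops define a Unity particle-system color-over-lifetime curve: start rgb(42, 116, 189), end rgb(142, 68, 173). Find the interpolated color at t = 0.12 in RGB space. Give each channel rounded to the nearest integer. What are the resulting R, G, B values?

R = 42 + 0.12 × (142 − 42) = 42 + 0.12 × 100 = 54 → 54
G = 116 + 0.12 × (68 − 116) = 116 + 0.12 × -48 = 110.24 → 110
B = 189 + 0.12 × (173 − 189) = 189 + 0.12 × -16 = 187.08 → 187
So the blended color is (54, 110, 187), about #366ebb.

(54, 110, 187)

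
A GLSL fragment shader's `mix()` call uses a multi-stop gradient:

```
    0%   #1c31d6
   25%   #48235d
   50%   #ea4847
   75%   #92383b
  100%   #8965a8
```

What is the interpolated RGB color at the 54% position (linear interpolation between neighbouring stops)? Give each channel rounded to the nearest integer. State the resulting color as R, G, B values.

(220, 69, 69)

54% lies between the 50% and 75% stops, so the local fraction is t = (54 − 50)/(75 − 50) = 4/25 ≈ 0.16.
#ea4847 → (234, 72, 71); #92383b → (146, 56, 59).
R = 234 + 0.16 × (146 − 234) = 219.92 → 220
G = 72 + 0.16 × (56 − 72) = 69.44 → 69
B = 71 + 0.16 × (59 − 71) = 69.08 → 69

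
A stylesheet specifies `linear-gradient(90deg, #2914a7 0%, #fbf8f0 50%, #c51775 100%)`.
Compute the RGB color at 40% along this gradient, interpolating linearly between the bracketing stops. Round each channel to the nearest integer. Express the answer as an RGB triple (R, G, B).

(209, 202, 225)

40% lies between the 0% and 50% stops, so the local fraction is t = (40 − 0)/(50 − 0) = 40/50 ≈ 0.8.
#2914a7 → (41, 20, 167); #fbf8f0 → (251, 248, 240).
R = 41 + 0.8 × (251 − 41) = 209 → 209
G = 20 + 0.8 × (248 − 20) = 202.4 → 202
B = 167 + 0.8 × (240 − 167) = 225.4 → 225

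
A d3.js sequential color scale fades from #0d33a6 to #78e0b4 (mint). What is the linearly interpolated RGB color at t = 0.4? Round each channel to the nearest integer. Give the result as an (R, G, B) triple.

#0d33a6 → (13, 51, 166); #78e0b4 → (120, 224, 180).
R = 13 + 0.4 × (120 − 13) = 13 + 0.4 × 107 = 55.8 → 56
G = 51 + 0.4 × (224 − 51) = 51 + 0.4 × 173 = 120.2 → 120
B = 166 + 0.4 × (180 − 166) = 166 + 0.4 × 14 = 171.6 → 172
So the blended color is (56, 120, 172), about #3878ac.

(56, 120, 172)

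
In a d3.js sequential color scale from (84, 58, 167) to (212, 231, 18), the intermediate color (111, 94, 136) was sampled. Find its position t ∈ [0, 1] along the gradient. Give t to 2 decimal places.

0.21

Invert the lerp on the G channel (largest span, 173): t = (94 − 58) / (231 − 58) = 36/173 = 0.20809.
Check on R: (111 − 84)/(212 − 84) = 0.2109 ✓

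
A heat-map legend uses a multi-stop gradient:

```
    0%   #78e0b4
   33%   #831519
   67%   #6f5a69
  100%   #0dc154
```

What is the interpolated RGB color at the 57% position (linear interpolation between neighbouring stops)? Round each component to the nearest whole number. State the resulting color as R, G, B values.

(117, 70, 81)

57% lies between the 33% and 67% stops, so the local fraction is t = (57 − 33)/(67 − 33) = 24/34 ≈ 0.7059.
#831519 → (131, 21, 25); #6f5a69 → (111, 90, 105).
R = 131 + 0.7059 × (111 − 131) = 116.882 → 117
G = 21 + 0.7059 × (90 − 21) = 69.707 → 70
B = 25 + 0.7059 × (105 − 25) = 81.472 → 81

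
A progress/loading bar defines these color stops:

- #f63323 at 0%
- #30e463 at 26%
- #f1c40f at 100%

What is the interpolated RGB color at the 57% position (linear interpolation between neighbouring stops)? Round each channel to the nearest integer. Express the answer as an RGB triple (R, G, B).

(129, 215, 64)

57% lies between the 26% and 100% stops, so the local fraction is t = (57 − 26)/(100 − 26) = 31/74 ≈ 0.4189.
#30e463 → (48, 228, 99); #f1c40f → (241, 196, 15).
R = 48 + 0.4189 × (241 − 48) = 128.848 → 129
G = 228 + 0.4189 × (196 − 228) = 214.595 → 215
B = 99 + 0.4189 × (15 − 99) = 63.812 → 64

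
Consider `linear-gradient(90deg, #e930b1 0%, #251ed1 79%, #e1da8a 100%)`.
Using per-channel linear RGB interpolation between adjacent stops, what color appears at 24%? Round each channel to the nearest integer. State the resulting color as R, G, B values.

24% lies between the 0% and 79% stops, so the local fraction is t = (24 − 0)/(79 − 0) = 24/79 ≈ 0.3038.
#e930b1 → (233, 48, 177); #251ed1 → (37, 30, 209).
R = 233 + 0.3038 × (37 − 233) = 173.455 → 173
G = 48 + 0.3038 × (30 − 48) = 42.532 → 43
B = 177 + 0.3038 × (209 − 177) = 186.722 → 187

(173, 43, 187)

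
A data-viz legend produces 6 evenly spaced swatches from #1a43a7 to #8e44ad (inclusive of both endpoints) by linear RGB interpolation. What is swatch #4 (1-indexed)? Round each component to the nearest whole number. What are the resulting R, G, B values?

With 6 swatches and endpoints inclusive, swatch 4 sits at t = (4 − 1)/(6 − 1) = 3/5 ≈ 0.6.
#1a43a7 → (26, 67, 167); #8e44ad → (142, 68, 173).
R = 26 + 0.6 × (142 − 26) = 95.6 → 96
G = 67 + 0.6 × (68 − 67) = 67.6 → 68
B = 167 + 0.6 × (173 − 167) = 170.6 → 171

(96, 68, 171)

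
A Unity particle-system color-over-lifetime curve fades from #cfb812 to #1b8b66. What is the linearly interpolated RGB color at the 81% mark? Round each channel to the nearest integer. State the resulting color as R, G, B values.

(61, 148, 86)

#cfb812 → (207, 184, 18); #1b8b66 → (27, 139, 102).
81% corresponds to t = 0.81.
R = 207 + 0.81 × (27 − 207) = 207 + 0.81 × -180 = 61.2 → 61
G = 184 + 0.81 × (139 − 184) = 184 + 0.81 × -45 = 147.55 → 148
B = 18 + 0.81 × (102 − 18) = 18 + 0.81 × 84 = 86.04 → 86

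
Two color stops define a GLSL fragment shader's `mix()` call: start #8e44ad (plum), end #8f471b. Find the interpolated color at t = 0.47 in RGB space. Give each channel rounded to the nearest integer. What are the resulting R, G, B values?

#8e44ad → (142, 68, 173); #8f471b → (143, 71, 27).
R = 142 + 0.47 × (143 − 142) = 142 + 0.47 × 1 = 142.47 → 142
G = 68 + 0.47 × (71 − 68) = 68 + 0.47 × 3 = 69.41 → 69
B = 173 + 0.47 × (27 − 173) = 173 + 0.47 × -146 = 104.38 → 104

(142, 69, 104)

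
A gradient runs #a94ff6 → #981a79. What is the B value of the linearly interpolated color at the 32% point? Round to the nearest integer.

B₁ = 246 (from #a94ff6), B₂ = 121 (from #981a79).
B = 246 + 0.32 × (121 − 246) = 206 → 206

206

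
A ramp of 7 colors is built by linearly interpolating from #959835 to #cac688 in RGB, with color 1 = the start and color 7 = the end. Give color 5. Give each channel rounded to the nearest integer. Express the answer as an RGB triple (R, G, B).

With 7 swatches and endpoints inclusive, swatch 5 sits at t = (5 − 1)/(7 − 1) = 4/6 ≈ 0.6667.
#959835 → (149, 152, 53); #cac688 → (202, 198, 136).
R = 149 + 0.6667 × (202 − 149) = 184.335 → 184
G = 152 + 0.6667 × (198 − 152) = 182.668 → 183
B = 53 + 0.6667 × (136 − 53) = 108.336 → 108

(184, 183, 108)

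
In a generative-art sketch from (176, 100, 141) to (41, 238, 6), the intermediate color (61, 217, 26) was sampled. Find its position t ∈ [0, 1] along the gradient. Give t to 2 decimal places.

0.85

Invert the lerp on the G channel (largest span, 138): t = (217 − 100) / (238 − 100) = 117/138 = 0.84783.
Check on R: (61 − 176)/(41 − 176) = 0.8519 ✓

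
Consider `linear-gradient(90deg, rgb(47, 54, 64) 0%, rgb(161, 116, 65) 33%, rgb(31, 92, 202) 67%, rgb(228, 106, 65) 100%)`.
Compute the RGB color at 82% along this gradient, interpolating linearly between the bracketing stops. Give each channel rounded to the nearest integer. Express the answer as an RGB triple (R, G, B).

(121, 98, 140)

82% lies between the 67% and 100% stops, so the local fraction is t = (82 − 67)/(100 − 67) = 15/33 ≈ 0.4545.
R = 31 + 0.4545 × (228 − 31) = 120.537 → 121
G = 92 + 0.4545 × (106 − 92) = 98.363 → 98
B = 202 + 0.4545 × (65 − 202) = 139.733 → 140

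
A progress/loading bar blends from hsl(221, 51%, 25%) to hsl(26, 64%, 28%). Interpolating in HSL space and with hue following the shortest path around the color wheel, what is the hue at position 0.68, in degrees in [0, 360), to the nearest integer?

333

Hue: 26 − 221 = -195°, but |-195| > 180 so the shorter arc goes the other way: Δh = -195 + 360 = 165°.
H = 221 + 0.68 × (165) = 333.2 → 333°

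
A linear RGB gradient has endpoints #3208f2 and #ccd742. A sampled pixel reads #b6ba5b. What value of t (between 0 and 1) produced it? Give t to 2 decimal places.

0.86

Invert the lerp on the G channel (largest span, 207): t = (186 − 8) / (215 − 8) = 178/207 = 0.8599.
Check on R: (182 − 50)/(204 − 50) = 0.8571 ✓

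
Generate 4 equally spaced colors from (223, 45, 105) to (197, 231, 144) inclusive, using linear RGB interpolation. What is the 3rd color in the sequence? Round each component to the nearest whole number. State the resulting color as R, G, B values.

(206, 169, 131)

With 4 swatches and endpoints inclusive, swatch 3 sits at t = (3 − 1)/(4 − 1) = 2/3 ≈ 0.6667.
R = 223 + 0.6667 × (197 − 223) = 205.666 → 206
G = 45 + 0.6667 × (231 − 45) = 169.006 → 169
B = 105 + 0.6667 × (144 − 105) = 131.001 → 131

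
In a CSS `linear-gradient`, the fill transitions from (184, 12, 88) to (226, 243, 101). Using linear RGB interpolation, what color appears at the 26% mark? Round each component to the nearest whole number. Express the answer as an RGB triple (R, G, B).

26% corresponds to t = 0.26.
R = 184 + 0.26 × (226 − 184) = 184 + 0.26 × 42 = 194.92 → 195
G = 12 + 0.26 × (243 − 12) = 12 + 0.26 × 231 = 72.06 → 72
B = 88 + 0.26 × (101 − 88) = 88 + 0.26 × 13 = 91.38 → 91

(195, 72, 91)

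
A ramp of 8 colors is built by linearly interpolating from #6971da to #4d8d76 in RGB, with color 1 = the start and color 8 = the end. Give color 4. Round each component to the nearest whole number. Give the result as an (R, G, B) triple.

With 8 swatches and endpoints inclusive, swatch 4 sits at t = (4 − 1)/(8 − 1) = 3/7 ≈ 0.4286.
#6971da → (105, 113, 218); #4d8d76 → (77, 141, 118).
R = 105 + 0.4286 × (77 − 105) = 92.999 → 93
G = 113 + 0.4286 × (141 − 113) = 125.001 → 125
B = 218 + 0.4286 × (118 − 218) = 175.14 → 175

(93, 125, 175)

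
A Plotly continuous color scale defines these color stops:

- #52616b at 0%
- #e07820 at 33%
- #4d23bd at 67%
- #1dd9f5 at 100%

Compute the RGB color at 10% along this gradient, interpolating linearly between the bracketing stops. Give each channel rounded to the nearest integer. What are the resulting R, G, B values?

(125, 104, 84)

10% lies between the 0% and 33% stops, so the local fraction is t = (10 − 0)/(33 − 0) = 10/33 ≈ 0.303.
#52616b → (82, 97, 107); #e07820 → (224, 120, 32).
R = 82 + 0.303 × (224 − 82) = 125.026 → 125
G = 97 + 0.303 × (120 − 97) = 103.969 → 104
B = 107 + 0.303 × (32 − 107) = 84.275 → 84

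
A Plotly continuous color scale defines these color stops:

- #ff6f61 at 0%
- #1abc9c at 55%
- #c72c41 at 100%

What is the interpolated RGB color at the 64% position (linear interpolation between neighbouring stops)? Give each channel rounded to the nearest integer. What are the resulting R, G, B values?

64% lies between the 55% and 100% stops, so the local fraction is t = (64 − 55)/(100 − 55) = 9/45 ≈ 0.2.
#1abc9c → (26, 188, 156); #c72c41 → (199, 44, 65).
R = 26 + 0.2 × (199 − 26) = 60.6 → 61
G = 188 + 0.2 × (44 − 188) = 159.2 → 159
B = 156 + 0.2 × (65 − 156) = 137.8 → 138

(61, 159, 138)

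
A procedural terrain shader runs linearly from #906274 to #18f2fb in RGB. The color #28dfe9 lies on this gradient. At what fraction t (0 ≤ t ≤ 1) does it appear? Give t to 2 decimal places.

0.87

Invert the lerp on the G channel (largest span, 144): t = (223 − 98) / (242 − 98) = 125/144 = 0.86806.
Check on R: (40 − 144)/(24 − 144) = 0.8667 ✓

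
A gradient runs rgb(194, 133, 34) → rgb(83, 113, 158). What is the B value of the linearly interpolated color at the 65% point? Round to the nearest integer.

115

B = 34 + 0.65 × (158 − 34) = 114.6 → 115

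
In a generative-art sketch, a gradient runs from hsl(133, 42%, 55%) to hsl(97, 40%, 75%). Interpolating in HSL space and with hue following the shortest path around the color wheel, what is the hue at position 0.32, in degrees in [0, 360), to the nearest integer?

Hue arc: Δh = 97 − 133 = -36° (|Δh| ≤ 180, already the shorter path).
H = 133 + 0.32 × (-36) = 121.48 → 121°

121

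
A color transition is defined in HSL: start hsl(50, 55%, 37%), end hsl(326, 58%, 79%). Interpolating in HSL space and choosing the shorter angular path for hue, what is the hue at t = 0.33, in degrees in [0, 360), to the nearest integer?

22

Hue: 326 − 50 = 276°, but |276| > 180 so the shorter arc goes the other way: Δh = 276 − 360 = -84°.
H = 50 + 0.33 × (-84) = 22.28 → 22°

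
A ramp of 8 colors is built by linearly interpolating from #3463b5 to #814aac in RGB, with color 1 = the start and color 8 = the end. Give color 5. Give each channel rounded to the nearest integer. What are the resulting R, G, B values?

With 8 swatches and endpoints inclusive, swatch 5 sits at t = (5 − 1)/(8 − 1) = 4/7 ≈ 0.5714.
#3463b5 → (52, 99, 181); #814aac → (129, 74, 172).
R = 52 + 0.5714 × (129 − 52) = 95.998 → 96
G = 99 + 0.5714 × (74 − 99) = 84.715 → 85
B = 181 + 0.5714 × (172 − 181) = 175.857 → 176

(96, 85, 176)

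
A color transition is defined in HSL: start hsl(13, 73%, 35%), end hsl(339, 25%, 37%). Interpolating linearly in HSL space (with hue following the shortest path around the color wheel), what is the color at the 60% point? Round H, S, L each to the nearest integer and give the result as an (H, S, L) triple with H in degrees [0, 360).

(353, 44, 36)

Hue: 339 − 13 = 326°, but |326| > 180 so the shorter arc goes the other way: Δh = 326 − 360 = -34°.
H = 13 + 0.6 × (-34) = -7.4 → -7 → -7 mod 360 = 353°
S = 73 + 0.6 × (25 − 73) = 44.2 → 44%
L = 35 + 0.6 × (37 − 35) = 36.2 → 36%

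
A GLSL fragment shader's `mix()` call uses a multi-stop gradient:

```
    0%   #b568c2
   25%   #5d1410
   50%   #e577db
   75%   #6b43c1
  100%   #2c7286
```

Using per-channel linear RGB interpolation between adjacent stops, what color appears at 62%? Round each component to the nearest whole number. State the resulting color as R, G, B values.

(170, 94, 207)

62% lies between the 50% and 75% stops, so the local fraction is t = (62 − 50)/(75 − 50) = 12/25 ≈ 0.48.
#e577db → (229, 119, 219); #6b43c1 → (107, 67, 193).
R = 229 + 0.48 × (107 − 229) = 170.44 → 170
G = 119 + 0.48 × (67 − 119) = 94.04 → 94
B = 219 + 0.48 × (193 − 219) = 206.52 → 207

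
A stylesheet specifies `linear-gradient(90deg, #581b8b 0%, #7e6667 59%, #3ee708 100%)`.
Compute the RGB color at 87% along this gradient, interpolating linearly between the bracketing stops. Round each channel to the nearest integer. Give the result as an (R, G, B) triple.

(82, 190, 38)

87% lies between the 59% and 100% stops, so the local fraction is t = (87 − 59)/(100 − 59) = 28/41 ≈ 0.6829.
#7e6667 → (126, 102, 103); #3ee708 → (62, 231, 8).
R = 126 + 0.6829 × (62 − 126) = 82.294 → 82
G = 102 + 0.6829 × (231 − 102) = 190.094 → 190
B = 103 + 0.6829 × (8 − 103) = 38.124 → 38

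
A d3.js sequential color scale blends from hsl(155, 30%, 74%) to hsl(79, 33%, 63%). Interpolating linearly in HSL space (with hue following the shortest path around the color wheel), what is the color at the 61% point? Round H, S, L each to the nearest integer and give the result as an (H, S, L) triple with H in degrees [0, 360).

Hue arc: Δh = 79 − 155 = -76° (|Δh| ≤ 180, already the shorter path).
H = 155 + 0.61 × (-76) = 108.64 → 109°
S = 30 + 0.61 × (33 − 30) = 31.83 → 32%
L = 74 + 0.61 × (63 − 74) = 67.29 → 67%

(109, 32, 67)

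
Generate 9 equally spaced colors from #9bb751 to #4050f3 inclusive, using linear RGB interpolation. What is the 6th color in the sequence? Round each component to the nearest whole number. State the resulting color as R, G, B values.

(98, 119, 182)

With 9 swatches and endpoints inclusive, swatch 6 sits at t = (6 − 1)/(9 − 1) = 5/8 ≈ 0.625.
#9bb751 → (155, 183, 81); #4050f3 → (64, 80, 243).
R = 155 + 0.625 × (64 − 155) = 98.125 → 98
G = 183 + 0.625 × (80 − 183) = 118.625 → 119
B = 81 + 0.625 × (243 − 81) = 182.25 → 182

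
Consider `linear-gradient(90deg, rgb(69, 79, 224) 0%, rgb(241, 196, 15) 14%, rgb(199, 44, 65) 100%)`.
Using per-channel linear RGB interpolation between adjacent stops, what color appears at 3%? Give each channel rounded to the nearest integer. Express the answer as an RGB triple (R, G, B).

3% lies between the 0% and 14% stops, so the local fraction is t = (3 − 0)/(14 − 0) = 3/14 ≈ 0.2143.
R = 69 + 0.2143 × (241 − 69) = 105.86 → 106
G = 79 + 0.2143 × (196 − 79) = 104.073 → 104
B = 224 + 0.2143 × (15 − 224) = 179.211 → 179

(106, 104, 179)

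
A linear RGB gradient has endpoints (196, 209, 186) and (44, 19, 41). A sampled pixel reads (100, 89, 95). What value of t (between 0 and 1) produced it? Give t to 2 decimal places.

0.63

Invert the lerp on the G channel (largest span, 190): t = (89 − 209) / (19 − 209) = -120/-190 = 0.63158.
Check on R: (100 − 196)/(44 − 196) = 0.6316 ✓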